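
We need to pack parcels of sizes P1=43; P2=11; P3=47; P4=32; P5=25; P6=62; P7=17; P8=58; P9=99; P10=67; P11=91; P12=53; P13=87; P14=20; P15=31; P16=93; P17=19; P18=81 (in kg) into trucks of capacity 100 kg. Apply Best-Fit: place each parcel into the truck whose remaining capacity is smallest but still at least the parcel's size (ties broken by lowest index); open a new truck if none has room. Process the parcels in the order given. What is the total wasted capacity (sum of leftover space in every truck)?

P1 (43 kg) → truck 1 (remaining 57 kg)
P2 (11 kg) → truck 1 (remaining 46 kg)
P3 (47 kg) → truck 2 (remaining 53 kg)
P4 (32 kg) → truck 1 (remaining 14 kg)
P5 (25 kg) → truck 2 (remaining 28 kg)
P6 (62 kg) → truck 3 (remaining 38 kg)
P7 (17 kg) → truck 2 (remaining 11 kg)
P8 (58 kg) → truck 4 (remaining 42 kg)
P9 (99 kg) → truck 5 (remaining 1 kg)
P10 (67 kg) → truck 6 (remaining 33 kg)
P11 (91 kg) → truck 7 (remaining 9 kg)
P12 (53 kg) → truck 8 (remaining 47 kg)
P13 (87 kg) → truck 9 (remaining 13 kg)
P14 (20 kg) → truck 6 (remaining 13 kg)
P15 (31 kg) → truck 3 (remaining 7 kg)
P16 (93 kg) → truck 10 (remaining 7 kg)
P17 (19 kg) → truck 4 (remaining 23 kg)
P18 (81 kg) → truck 11 (remaining 19 kg)
11 trucks × 100 kg = 1100 kg; used 936 kg; unused 164 kg.

164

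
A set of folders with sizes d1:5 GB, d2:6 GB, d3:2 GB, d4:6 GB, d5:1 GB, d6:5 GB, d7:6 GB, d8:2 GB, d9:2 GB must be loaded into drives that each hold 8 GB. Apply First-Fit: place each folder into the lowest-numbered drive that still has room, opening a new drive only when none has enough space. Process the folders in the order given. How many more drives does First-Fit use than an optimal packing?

First-Fit: [5,2,1] [6,2] [6,2] [5] [6] → 5 drives.
Total size 35 GB; any packing needs at least ⌈35/8⌉ = 5 drives.
So 5 is already optimal.

0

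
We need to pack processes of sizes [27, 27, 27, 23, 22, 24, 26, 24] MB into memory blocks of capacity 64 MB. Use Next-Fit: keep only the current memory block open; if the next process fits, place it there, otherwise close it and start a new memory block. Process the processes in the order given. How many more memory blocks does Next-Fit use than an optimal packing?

Next-Fit: [27,27] [27,23] [22,24] [26,24] → 4 memory blocks.
Total size 200 MB; any packing needs at least ⌈200/64⌉ = 4 memory blocks.
So 4 is already optimal.

0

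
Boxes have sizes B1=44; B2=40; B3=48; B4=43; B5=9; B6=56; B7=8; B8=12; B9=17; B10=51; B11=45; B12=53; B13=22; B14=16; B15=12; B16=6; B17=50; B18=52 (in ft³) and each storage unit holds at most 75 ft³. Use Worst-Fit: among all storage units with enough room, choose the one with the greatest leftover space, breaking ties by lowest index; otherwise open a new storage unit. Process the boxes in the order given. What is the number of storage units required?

10 storage units

Put B1 (44 ft³) in storage unit 1; 31 ft³ remain.
Put B2 (40 ft³) in storage unit 2; 35 ft³ remain.
Put B3 (48 ft³) in storage unit 3; 27 ft³ remain.
Put B4 (43 ft³) in storage unit 4; 32 ft³ remain.
Put B5 (9 ft³) in storage unit 2; 26 ft³ remain.
Put B6 (56 ft³) in storage unit 5; 19 ft³ remain.
Put B7 (8 ft³) in storage unit 4; 24 ft³ remain.
Put B8 (12 ft³) in storage unit 1; 19 ft³ remain.
Put B9 (17 ft³) in storage unit 3; 10 ft³ remain.
Put B10 (51 ft³) in storage unit 6; 24 ft³ remain.
Put B11 (45 ft³) in storage unit 7; 30 ft³ remain.
Put B12 (53 ft³) in storage unit 8; 22 ft³ remain.
Put B13 (22 ft³) in storage unit 7; 8 ft³ remain.
Put B14 (16 ft³) in storage unit 2; 10 ft³ remain.
Put B15 (12 ft³) in storage unit 4; 12 ft³ remain.
Put B16 (6 ft³) in storage unit 6; 18 ft³ remain.
Put B17 (50 ft³) in storage unit 9; 25 ft³ remain.
Put B18 (52 ft³) in storage unit 10; 23 ft³ remain.
Final storage units: [44,12] [40,9,16] [48,17] [43,8,12] [56] [51,6] [45,22] [53] [50] [52].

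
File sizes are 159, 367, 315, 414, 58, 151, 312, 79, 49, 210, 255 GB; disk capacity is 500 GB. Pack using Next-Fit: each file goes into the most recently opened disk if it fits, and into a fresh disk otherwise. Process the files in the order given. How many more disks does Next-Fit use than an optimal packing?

Next-Fit: [159] [367] [315] [414,58] [151,312] [79,49,210] [255] → 7 disks.
Total size 2369 GB; any packing needs at least ⌈2369/500⌉ = 5 disks.
An optimal packing achieves that bound: [414,79] [367,58,49] [315,159] [312,151] [255,210] → 5 disks.
Excess: 7 − 5 = 2.

2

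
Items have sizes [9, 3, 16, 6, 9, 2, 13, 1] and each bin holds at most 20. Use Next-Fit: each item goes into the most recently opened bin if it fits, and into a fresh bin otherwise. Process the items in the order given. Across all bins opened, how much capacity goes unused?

Put 9 in bin 1; 11 remain.
Put 3 in bin 1; 8 remain.
Put 16 in bin 2; 4 remain.
Put 6 in bin 3; 14 remain.
Put 9 in bin 3; 5 remain.
Put 2 in bin 3; 3 remain.
Put 13 in bin 4; 7 remain.
Put 1 in bin 4; 6 remain.
4 bins × 20 = 80; used 59; unused 21.

21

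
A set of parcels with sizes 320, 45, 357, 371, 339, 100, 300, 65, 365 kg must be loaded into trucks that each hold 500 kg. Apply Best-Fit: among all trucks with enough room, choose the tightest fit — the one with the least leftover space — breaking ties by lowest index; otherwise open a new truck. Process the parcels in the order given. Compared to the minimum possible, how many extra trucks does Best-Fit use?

0

Best-Fit: [320,45,65] [357] [371,100] [339] [300] [365] → 6 trucks.
6 parcels exceed 250 kg (half the capacity), and no two of those can share a truck, so at least 6 trucks are needed.
So 6 is already optimal.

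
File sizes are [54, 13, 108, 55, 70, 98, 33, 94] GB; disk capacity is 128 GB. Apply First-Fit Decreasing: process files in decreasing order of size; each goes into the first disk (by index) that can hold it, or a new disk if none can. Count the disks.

5

Sorted descending: 108, 98, 94, 70, 55, 54, 33, 13.
disk 1: place 108 GB, 20 GB left
disk 2: place 98 GB, 30 GB left
disk 3: place 94 GB, 34 GB left
disk 4: place 70 GB, 58 GB left
disk 4: place 55 GB, 3 GB left
disk 5: place 54 GB, 74 GB left
disk 3: place 33 GB, 1 GB left
disk 1: place 13 GB, 7 GB left
Final disks: [108,13] [98] [94,33] [70,55] [54].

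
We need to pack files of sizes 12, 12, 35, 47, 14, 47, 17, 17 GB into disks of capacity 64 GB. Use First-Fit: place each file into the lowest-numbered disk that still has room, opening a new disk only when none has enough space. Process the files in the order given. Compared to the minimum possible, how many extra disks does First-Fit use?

First-Fit: [12,12,35] [47,14] [47,17] [17] → 4 disks.
Total size 201 GB; any packing needs at least ⌈201/64⌉ = 4 disks.
So 4 is already optimal.

0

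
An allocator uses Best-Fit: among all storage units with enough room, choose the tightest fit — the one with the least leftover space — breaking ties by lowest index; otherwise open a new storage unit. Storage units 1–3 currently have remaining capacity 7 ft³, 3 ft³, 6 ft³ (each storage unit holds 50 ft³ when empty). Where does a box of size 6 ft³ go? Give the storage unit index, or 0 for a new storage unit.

3

Storage units with room: storage unit 1 (7 ft³), storage unit 3 (6 ft³).
Tightest fit is storage unit 3 with 6 ft³ free.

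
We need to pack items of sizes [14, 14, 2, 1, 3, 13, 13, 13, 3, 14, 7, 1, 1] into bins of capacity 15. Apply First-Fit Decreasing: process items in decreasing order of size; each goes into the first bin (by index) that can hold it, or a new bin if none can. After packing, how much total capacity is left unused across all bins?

Sorted descending: 14, 14, 14, 13, 13, 13, 7, 3, 3, 2, 1, 1, 1.
Put 14 in bin 1; 1 remain.
Put 14 in bin 2; 1 remain.
Put 14 in bin 3; 1 remain.
Put 13 in bin 4; 2 remain.
Put 13 in bin 5; 2 remain.
Put 13 in bin 6; 2 remain.
Put 7 in bin 7; 8 remain.
Put 3 in bin 7; 5 remain.
Put 3 in bin 7; 2 remain.
Put 2 in bin 4; 0 remain.
Put 1 in bin 1; 0 remain.
Put 1 in bin 2; 0 remain.
Put 1 in bin 3; 0 remain.
7 bins × 15 = 105; used 99; unused 6.

6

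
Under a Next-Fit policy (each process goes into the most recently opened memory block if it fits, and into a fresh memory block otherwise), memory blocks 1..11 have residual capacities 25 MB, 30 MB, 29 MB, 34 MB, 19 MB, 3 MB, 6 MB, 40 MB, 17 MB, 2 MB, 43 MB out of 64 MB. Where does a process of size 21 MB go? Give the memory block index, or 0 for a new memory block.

11

Next-Fit only looks at memory block 11, which has 43 MB free.
21 MB fits there.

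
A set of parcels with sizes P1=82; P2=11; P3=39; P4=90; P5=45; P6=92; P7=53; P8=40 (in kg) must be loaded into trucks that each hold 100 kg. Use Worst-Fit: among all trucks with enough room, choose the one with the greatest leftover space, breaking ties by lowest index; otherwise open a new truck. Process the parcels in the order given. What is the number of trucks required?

5

truck 1: place P1 (82 kg), 18 kg left
truck 1: place P2 (11 kg), 7 kg left
truck 2: place P3 (39 kg), 61 kg left
truck 3: place P4 (90 kg), 10 kg left
truck 2: place P5 (45 kg), 16 kg left
truck 4: place P6 (92 kg), 8 kg left
truck 5: place P7 (53 kg), 47 kg left
truck 5: place P8 (40 kg), 7 kg left
Final trucks: [82,11] [39,45] [90] [92] [53,40].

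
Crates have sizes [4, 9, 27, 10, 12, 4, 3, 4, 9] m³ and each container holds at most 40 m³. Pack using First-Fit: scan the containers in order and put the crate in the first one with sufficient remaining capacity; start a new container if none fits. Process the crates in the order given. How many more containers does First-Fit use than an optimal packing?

First-Fit: [4,9,27] [10,12,4,3,4] [9] → 3 containers.
Total size 82 m³; any packing needs at least ⌈82/40⌉ = 3 containers.
So 3 is already optimal.

0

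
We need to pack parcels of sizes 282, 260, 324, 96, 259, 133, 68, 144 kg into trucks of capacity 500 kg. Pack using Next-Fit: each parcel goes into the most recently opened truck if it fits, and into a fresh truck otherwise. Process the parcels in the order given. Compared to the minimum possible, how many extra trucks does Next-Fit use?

1

Next-Fit: [282] [260] [324,96] [259,133,68] [144] → 5 trucks.
Total size 1566 kg; any packing needs at least ⌈1566/500⌉ = 4 trucks.
An optimal packing achieves that bound: [324,144] [282,133,68] [260,96] [259] → 4 trucks.
Excess: 5 − 4 = 1.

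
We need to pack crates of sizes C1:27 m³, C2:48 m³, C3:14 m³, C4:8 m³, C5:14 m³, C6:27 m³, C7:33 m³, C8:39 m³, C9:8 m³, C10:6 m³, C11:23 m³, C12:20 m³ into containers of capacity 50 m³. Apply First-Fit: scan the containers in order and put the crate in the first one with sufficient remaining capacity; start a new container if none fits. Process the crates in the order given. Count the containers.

6

container 1: place C1 (27 m³), 23 m³ left
container 2: place C2 (48 m³), 2 m³ left
container 1: place C3 (14 m³), 9 m³ left
container 1: place C4 (8 m³), 1 m³ left
container 3: place C5 (14 m³), 36 m³ left
container 3: place C6 (27 m³), 9 m³ left
container 4: place C7 (33 m³), 17 m³ left
container 5: place C8 (39 m³), 11 m³ left
container 3: place C9 (8 m³), 1 m³ left
container 4: place C10 (6 m³), 11 m³ left
container 6: place C11 (23 m³), 27 m³ left
container 6: place C12 (20 m³), 7 m³ left
Final containers: [27,14,8] [48] [14,27,8] [33,6] [39] [23,20].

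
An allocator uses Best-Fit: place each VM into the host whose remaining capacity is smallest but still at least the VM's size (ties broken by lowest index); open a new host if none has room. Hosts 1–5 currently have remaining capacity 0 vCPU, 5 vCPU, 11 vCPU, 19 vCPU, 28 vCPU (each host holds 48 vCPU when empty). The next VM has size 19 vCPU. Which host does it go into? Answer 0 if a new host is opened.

4

Hosts with room: host 4 (19 vCPU), host 5 (28 vCPU).
Tightest fit is host 4 with 19 vCPU free.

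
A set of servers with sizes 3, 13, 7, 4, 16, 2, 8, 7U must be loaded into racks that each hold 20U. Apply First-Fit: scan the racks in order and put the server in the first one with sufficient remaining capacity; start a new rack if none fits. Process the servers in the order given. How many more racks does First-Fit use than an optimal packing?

1

First-Fit: [3,13,4] [7,2,8] [16] [7] → 4 racks.
Total size 60U; any packing needs at least ⌈60/20⌉ = 3 racks.
An optimal packing achieves that bound: [16,4] [13,7] [8,7,3,2] → 3 racks.
Excess: 4 − 3 = 1.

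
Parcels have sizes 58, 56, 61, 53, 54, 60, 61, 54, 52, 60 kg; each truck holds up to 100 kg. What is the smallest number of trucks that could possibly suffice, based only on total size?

6

Total size = 58 + 56 + 61 + 53 + 54 + 60 + 61 + 54 + 52 + 60 = 569 kg.
⌈569 / 100⌉ = 6.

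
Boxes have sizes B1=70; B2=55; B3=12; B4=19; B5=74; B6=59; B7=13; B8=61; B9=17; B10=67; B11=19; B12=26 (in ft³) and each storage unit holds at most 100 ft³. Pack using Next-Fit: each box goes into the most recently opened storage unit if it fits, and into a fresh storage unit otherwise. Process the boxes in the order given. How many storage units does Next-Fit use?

7 storage units

Put B1 (70 ft³) in storage unit 1; 30 ft³ remain.
Put B2 (55 ft³) in storage unit 2; 45 ft³ remain.
Put B3 (12 ft³) in storage unit 2; 33 ft³ remain.
Put B4 (19 ft³) in storage unit 2; 14 ft³ remain.
Put B5 (74 ft³) in storage unit 3; 26 ft³ remain.
Put B6 (59 ft³) in storage unit 4; 41 ft³ remain.
Put B7 (13 ft³) in storage unit 4; 28 ft³ remain.
Put B8 (61 ft³) in storage unit 5; 39 ft³ remain.
Put B9 (17 ft³) in storage unit 5; 22 ft³ remain.
Put B10 (67 ft³) in storage unit 6; 33 ft³ remain.
Put B11 (19 ft³) in storage unit 6; 14 ft³ remain.
Put B12 (26 ft³) in storage unit 7; 74 ft³ remain.
Final storage units: [70] [55,12,19] [74] [59,13] [61,17] [67,19] [26].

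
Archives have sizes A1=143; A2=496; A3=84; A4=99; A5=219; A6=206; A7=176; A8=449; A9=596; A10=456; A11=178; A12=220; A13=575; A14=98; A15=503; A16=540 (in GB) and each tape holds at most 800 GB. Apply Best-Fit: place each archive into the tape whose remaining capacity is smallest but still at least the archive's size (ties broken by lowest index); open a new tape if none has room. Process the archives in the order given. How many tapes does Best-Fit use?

Put A1 (143 GB) in tape 1; 657 GB remain.
Put A2 (496 GB) in tape 1; 161 GB remain.
Put A3 (84 GB) in tape 1; 77 GB remain.
Put A4 (99 GB) in tape 2; 701 GB remain.
Put A5 (219 GB) in tape 2; 482 GB remain.
Put A6 (206 GB) in tape 2; 276 GB remain.
Put A7 (176 GB) in tape 2; 100 GB remain.
Put A8 (449 GB) in tape 3; 351 GB remain.
Put A9 (596 GB) in tape 4; 204 GB remain.
Put A10 (456 GB) in tape 5; 344 GB remain.
Put A11 (178 GB) in tape 4; 26 GB remain.
Put A12 (220 GB) in tape 5; 124 GB remain.
Put A13 (575 GB) in tape 6; 225 GB remain.
Put A14 (98 GB) in tape 2; 2 GB remain.
Put A15 (503 GB) in tape 7; 297 GB remain.
Put A16 (540 GB) in tape 8; 260 GB remain.
Final tapes: [143,496,84] [99,219,206,176,98] [449] [596,178] [456,220] [575] [503] [540].

8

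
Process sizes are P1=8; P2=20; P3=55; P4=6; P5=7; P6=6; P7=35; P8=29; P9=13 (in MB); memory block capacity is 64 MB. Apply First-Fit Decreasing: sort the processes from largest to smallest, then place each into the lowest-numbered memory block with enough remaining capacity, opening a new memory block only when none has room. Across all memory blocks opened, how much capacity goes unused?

Sorted descending: 55, 35, 29, 20, 13, 8, 7, 6, 6.
55 MB → memory block 1 (remaining 9 MB)
35 MB → memory block 2 (remaining 29 MB)
29 MB → memory block 2 (remaining 0 MB)
20 MB → memory block 3 (remaining 44 MB)
13 MB → memory block 3 (remaining 31 MB)
8 MB → memory block 1 (remaining 1 MB)
7 MB → memory block 3 (remaining 24 MB)
6 MB → memory block 3 (remaining 18 MB)
6 MB → memory block 3 (remaining 12 MB)
3 memory blocks × 64 MB = 192 MB; used 179 MB; unused 13 MB.

13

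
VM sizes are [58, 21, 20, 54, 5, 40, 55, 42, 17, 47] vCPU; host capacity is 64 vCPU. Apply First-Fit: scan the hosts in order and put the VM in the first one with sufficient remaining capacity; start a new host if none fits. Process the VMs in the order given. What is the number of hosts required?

7

58 vCPU → host 1 (remaining 6 vCPU)
21 vCPU → host 2 (remaining 43 vCPU)
20 vCPU → host 2 (remaining 23 vCPU)
54 vCPU → host 3 (remaining 10 vCPU)
5 vCPU → host 1 (remaining 1 vCPU)
40 vCPU → host 4 (remaining 24 vCPU)
55 vCPU → host 5 (remaining 9 vCPU)
42 vCPU → host 6 (remaining 22 vCPU)
17 vCPU → host 2 (remaining 6 vCPU)
47 vCPU → host 7 (remaining 17 vCPU)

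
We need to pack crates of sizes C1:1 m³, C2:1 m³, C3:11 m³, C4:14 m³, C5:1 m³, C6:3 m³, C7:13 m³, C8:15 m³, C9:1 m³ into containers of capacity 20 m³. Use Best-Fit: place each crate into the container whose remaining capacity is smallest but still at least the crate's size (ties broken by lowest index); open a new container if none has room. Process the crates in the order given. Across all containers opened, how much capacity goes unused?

20

container 1: place C1 (1 m³), 19 m³ left
container 1: place C2 (1 m³), 18 m³ left
container 1: place C3 (11 m³), 7 m³ left
container 2: place C4 (14 m³), 6 m³ left
container 2: place C5 (1 m³), 5 m³ left
container 2: place C6 (3 m³), 2 m³ left
container 3: place C7 (13 m³), 7 m³ left
container 4: place C8 (15 m³), 5 m³ left
container 2: place C9 (1 m³), 1 m³ left
4 containers × 20 m³ = 80 m³; used 60 m³; unused 20 m³.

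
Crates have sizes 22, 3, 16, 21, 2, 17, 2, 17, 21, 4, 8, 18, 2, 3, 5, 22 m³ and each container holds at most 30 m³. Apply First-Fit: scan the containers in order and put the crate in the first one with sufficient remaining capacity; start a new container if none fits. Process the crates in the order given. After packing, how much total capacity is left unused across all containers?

57

container 1: place 22 m³, 8 m³ left
container 1: place 3 m³, 5 m³ left
container 2: place 16 m³, 14 m³ left
container 3: place 21 m³, 9 m³ left
container 1: place 2 m³, 3 m³ left
container 4: place 17 m³, 13 m³ left
container 1: place 2 m³, 1 m³ left
container 5: place 17 m³, 13 m³ left
container 6: place 21 m³, 9 m³ left
container 2: place 4 m³, 10 m³ left
container 2: place 8 m³, 2 m³ left
container 7: place 18 m³, 12 m³ left
container 2: place 2 m³, 0 m³ left
container 3: place 3 m³, 6 m³ left
container 3: place 5 m³, 1 m³ left
container 8: place 22 m³, 8 m³ left
8 containers × 30 m³ = 240 m³; used 183 m³; unused 57 m³.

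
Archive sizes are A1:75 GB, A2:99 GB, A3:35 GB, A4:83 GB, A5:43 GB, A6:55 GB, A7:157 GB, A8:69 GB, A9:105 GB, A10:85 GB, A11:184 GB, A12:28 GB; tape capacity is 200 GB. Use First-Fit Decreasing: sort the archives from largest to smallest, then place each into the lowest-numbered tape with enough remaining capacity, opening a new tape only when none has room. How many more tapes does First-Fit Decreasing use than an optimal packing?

0

First-Fit Decreasing: [184] [157,43] [105,85] [99,83] [75,69,55] [35,28] → 6 tapes.
Total size 1018 GB; any packing needs at least ⌈1018/200⌉ = 6 tapes.
So 6 is already optimal.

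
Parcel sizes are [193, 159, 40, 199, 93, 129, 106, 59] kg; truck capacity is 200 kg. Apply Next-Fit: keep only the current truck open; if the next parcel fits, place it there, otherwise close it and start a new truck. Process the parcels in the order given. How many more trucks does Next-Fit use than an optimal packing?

Next-Fit: [193] [159,40] [199] [93] [129] [106,59] → 6 trucks.
Total size 978 kg; any packing needs at least ⌈978/200⌉ = 5 trucks.
An optimal packing achieves that bound: [199] [193] [159,40] [129,59] [106,93] → 5 trucks.
Excess: 6 − 5 = 1.

1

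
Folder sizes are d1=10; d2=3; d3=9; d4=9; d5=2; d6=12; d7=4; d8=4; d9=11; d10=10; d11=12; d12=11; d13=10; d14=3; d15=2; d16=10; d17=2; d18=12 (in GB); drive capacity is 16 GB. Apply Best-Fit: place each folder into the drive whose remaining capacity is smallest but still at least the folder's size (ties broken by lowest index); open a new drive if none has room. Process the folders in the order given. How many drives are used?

Put d1 (10 GB) in drive 1; 6 GB remain.
Put d2 (3 GB) in drive 1; 3 GB remain.
Put d3 (9 GB) in drive 2; 7 GB remain.
Put d4 (9 GB) in drive 3; 7 GB remain.
Put d5 (2 GB) in drive 1; 1 GB remain.
Put d6 (12 GB) in drive 4; 4 GB remain.
Put d7 (4 GB) in drive 4; 0 GB remain.
Put d8 (4 GB) in drive 2; 3 GB remain.
Put d9 (11 GB) in drive 5; 5 GB remain.
Put d10 (10 GB) in drive 6; 6 GB remain.
Put d11 (12 GB) in drive 7; 4 GB remain.
Put d12 (11 GB) in drive 8; 5 GB remain.
Put d13 (10 GB) in drive 9; 6 GB remain.
Put d14 (3 GB) in drive 2; 0 GB remain.
Put d15 (2 GB) in drive 7; 2 GB remain.
Put d16 (10 GB) in drive 10; 6 GB remain.
Put d17 (2 GB) in drive 7; 0 GB remain.
Put d18 (12 GB) in drive 11; 4 GB remain.
Final drives: [10,3,2] [9,4,3] [9] [12,4] [11] [10] [12,2,2] [11] [10] [10] [12].

11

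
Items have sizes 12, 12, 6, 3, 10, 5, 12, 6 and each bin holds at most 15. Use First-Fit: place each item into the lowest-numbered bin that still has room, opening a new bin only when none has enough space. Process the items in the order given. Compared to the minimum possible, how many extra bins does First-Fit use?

1

First-Fit: [12,3] [12] [6,5] [10] [12] [6] → 6 bins.
Total size 66; any packing needs at least ⌈66/15⌉ = 5 bins.
An optimal packing achieves that bound: [12,3] [12] [12] [10,5] [6,6] → 5 bins.
Excess: 6 − 5 = 1.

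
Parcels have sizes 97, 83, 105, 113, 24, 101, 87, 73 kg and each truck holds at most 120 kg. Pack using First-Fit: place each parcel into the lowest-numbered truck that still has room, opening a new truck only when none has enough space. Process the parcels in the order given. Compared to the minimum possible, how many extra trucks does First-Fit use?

First-Fit: [97] [83,24] [105] [113] [101] [87] [73] → 7 trucks.
7 parcels exceed 60 kg (half the capacity), and no two of those can share a truck, so at least 7 trucks are needed.
So 7 is already optimal.

0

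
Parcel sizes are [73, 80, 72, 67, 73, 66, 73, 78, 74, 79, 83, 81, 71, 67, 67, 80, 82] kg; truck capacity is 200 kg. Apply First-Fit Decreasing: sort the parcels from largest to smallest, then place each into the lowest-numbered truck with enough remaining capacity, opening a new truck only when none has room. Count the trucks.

Sorted descending: 83, 82, 81, 80, 80, 79, 78, 74, 73, 73, 73, 72, 71, 67, 67, 67, 66.
truck 1: place 83 kg, 117 kg left
truck 1: place 82 kg, 35 kg left
truck 2: place 81 kg, 119 kg left
truck 2: place 80 kg, 39 kg left
truck 3: place 80 kg, 120 kg left
truck 3: place 79 kg, 41 kg left
truck 4: place 78 kg, 122 kg left
truck 4: place 74 kg, 48 kg left
truck 5: place 73 kg, 127 kg left
truck 5: place 73 kg, 54 kg left
truck 6: place 73 kg, 127 kg left
truck 6: place 72 kg, 55 kg left
truck 7: place 71 kg, 129 kg left
truck 7: place 67 kg, 62 kg left
truck 8: place 67 kg, 133 kg left
truck 8: place 67 kg, 66 kg left
truck 8: place 66 kg, 0 kg left

8 trucks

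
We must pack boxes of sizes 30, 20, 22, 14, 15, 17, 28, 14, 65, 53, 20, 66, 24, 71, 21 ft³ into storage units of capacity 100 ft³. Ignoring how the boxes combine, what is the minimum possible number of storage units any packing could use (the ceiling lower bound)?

5

Total size = 30 + 20 + 22 + 14 + 15 + 17 + 28 + 14 + 65 + 53 + 20 + 66 + 24 + 71 + 21 = 480 ft³.
⌈480 / 100⌉ = 5.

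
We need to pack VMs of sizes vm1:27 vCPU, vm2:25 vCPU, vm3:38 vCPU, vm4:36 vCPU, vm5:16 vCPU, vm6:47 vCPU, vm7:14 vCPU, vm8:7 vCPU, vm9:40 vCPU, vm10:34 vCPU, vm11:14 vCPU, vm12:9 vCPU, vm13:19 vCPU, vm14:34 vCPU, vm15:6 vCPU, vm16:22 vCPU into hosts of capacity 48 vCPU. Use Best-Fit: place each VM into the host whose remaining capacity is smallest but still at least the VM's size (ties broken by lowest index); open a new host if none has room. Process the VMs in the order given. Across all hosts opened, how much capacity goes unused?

host 1: place vm1 (27 vCPU), 21 vCPU left
host 2: place vm2 (25 vCPU), 23 vCPU left
host 3: place vm3 (38 vCPU), 10 vCPU left
host 4: place vm4 (36 vCPU), 12 vCPU left
host 1: place vm5 (16 vCPU), 5 vCPU left
host 5: place vm6 (47 vCPU), 1 vCPU left
host 2: place vm7 (14 vCPU), 9 vCPU left
host 2: place vm8 (7 vCPU), 2 vCPU left
host 6: place vm9 (40 vCPU), 8 vCPU left
host 7: place vm10 (34 vCPU), 14 vCPU left
host 7: place vm11 (14 vCPU), 0 vCPU left
host 3: place vm12 (9 vCPU), 1 vCPU left
host 8: place vm13 (19 vCPU), 29 vCPU left
host 9: place vm14 (34 vCPU), 14 vCPU left
host 6: place vm15 (6 vCPU), 2 vCPU left
host 8: place vm16 (22 vCPU), 7 vCPU left
9 hosts × 48 vCPU = 432 vCPU; used 388 vCPU; unused 44 vCPU.

44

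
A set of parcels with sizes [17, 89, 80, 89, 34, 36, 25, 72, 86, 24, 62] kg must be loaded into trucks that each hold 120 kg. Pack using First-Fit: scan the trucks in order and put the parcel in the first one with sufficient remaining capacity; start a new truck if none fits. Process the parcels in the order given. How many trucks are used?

6 trucks

truck 1: place 17 kg, 103 kg left
truck 1: place 89 kg, 14 kg left
truck 2: place 80 kg, 40 kg left
truck 3: place 89 kg, 31 kg left
truck 2: place 34 kg, 6 kg left
truck 4: place 36 kg, 84 kg left
truck 3: place 25 kg, 6 kg left
truck 4: place 72 kg, 12 kg left
truck 5: place 86 kg, 34 kg left
truck 5: place 24 kg, 10 kg left
truck 6: place 62 kg, 58 kg left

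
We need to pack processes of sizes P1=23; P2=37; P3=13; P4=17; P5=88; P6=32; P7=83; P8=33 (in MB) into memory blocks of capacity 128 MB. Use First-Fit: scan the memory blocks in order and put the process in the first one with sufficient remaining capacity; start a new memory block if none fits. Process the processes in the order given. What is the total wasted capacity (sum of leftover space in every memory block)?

58

memory block 1: place P1 (23 MB), 105 MB left
memory block 1: place P2 (37 MB), 68 MB left
memory block 1: place P3 (13 MB), 55 MB left
memory block 1: place P4 (17 MB), 38 MB left
memory block 2: place P5 (88 MB), 40 MB left
memory block 1: place P6 (32 MB), 6 MB left
memory block 3: place P7 (83 MB), 45 MB left
memory block 2: place P8 (33 MB), 7 MB left
3 memory blocks × 128 MB = 384 MB; used 326 MB; unused 58 MB.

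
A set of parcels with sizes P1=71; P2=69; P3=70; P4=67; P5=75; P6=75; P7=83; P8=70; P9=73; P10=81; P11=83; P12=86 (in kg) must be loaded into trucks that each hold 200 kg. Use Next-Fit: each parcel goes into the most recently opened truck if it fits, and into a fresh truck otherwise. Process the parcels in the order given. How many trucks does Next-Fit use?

truck 1: place P1 (71 kg), 129 kg left
truck 1: place P2 (69 kg), 60 kg left
truck 2: place P3 (70 kg), 130 kg left
truck 2: place P4 (67 kg), 63 kg left
truck 3: place P5 (75 kg), 125 kg left
truck 3: place P6 (75 kg), 50 kg left
truck 4: place P7 (83 kg), 117 kg left
truck 4: place P8 (70 kg), 47 kg left
truck 5: place P9 (73 kg), 127 kg left
truck 5: place P10 (81 kg), 46 kg left
truck 6: place P11 (83 kg), 117 kg left
truck 6: place P12 (86 kg), 31 kg left

6 trucks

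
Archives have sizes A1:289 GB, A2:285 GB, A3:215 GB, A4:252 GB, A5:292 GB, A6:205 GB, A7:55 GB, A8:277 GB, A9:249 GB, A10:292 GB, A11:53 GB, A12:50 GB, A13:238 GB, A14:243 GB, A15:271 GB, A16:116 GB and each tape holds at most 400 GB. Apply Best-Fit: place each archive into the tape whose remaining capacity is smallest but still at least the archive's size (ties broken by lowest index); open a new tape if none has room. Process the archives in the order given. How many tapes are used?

12

Put A1 (289 GB) in tape 1; 111 GB remain.
Put A2 (285 GB) in tape 2; 115 GB remain.
Put A3 (215 GB) in tape 3; 185 GB remain.
Put A4 (252 GB) in tape 4; 148 GB remain.
Put A5 (292 GB) in tape 5; 108 GB remain.
Put A6 (205 GB) in tape 6; 195 GB remain.
Put A7 (55 GB) in tape 5; 53 GB remain.
Put A8 (277 GB) in tape 7; 123 GB remain.
Put A9 (249 GB) in tape 8; 151 GB remain.
Put A10 (292 GB) in tape 9; 108 GB remain.
Put A11 (53 GB) in tape 5; 0 GB remain.
Put A12 (50 GB) in tape 9; 58 GB remain.
Put A13 (238 GB) in tape 10; 162 GB remain.
Put A14 (243 GB) in tape 11; 157 GB remain.
Put A15 (271 GB) in tape 12; 129 GB remain.
Put A16 (116 GB) in tape 7; 7 GB remain.
Final tapes: [289] [285] [215] [252] [292,55,53] [205] [277,116] [249] [292,50] [238] [243] [271].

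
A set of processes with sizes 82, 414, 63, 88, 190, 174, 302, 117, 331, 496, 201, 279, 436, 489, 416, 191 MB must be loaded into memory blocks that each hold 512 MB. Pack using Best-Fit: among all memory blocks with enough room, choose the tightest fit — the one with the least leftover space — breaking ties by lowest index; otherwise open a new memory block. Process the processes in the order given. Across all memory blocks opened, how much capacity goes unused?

82 MB → memory block 1 (remaining 430 MB)
414 MB → memory block 1 (remaining 16 MB)
63 MB → memory block 2 (remaining 449 MB)
88 MB → memory block 2 (remaining 361 MB)
190 MB → memory block 2 (remaining 171 MB)
174 MB → memory block 3 (remaining 338 MB)
302 MB → memory block 3 (remaining 36 MB)
117 MB → memory block 2 (remaining 54 MB)
331 MB → memory block 4 (remaining 181 MB)
496 MB → memory block 5 (remaining 16 MB)
201 MB → memory block 6 (remaining 311 MB)
279 MB → memory block 6 (remaining 32 MB)
436 MB → memory block 7 (remaining 76 MB)
489 MB → memory block 8 (remaining 23 MB)
416 MB → memory block 9 (remaining 96 MB)
191 MB → memory block 10 (remaining 321 MB)
10 memory blocks × 512 MB = 5120 MB; used 4269 MB; unused 851 MB.

851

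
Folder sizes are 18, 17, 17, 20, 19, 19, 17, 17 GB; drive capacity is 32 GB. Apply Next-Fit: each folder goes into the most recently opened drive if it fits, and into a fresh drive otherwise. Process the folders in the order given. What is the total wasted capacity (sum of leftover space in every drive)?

112

18 GB → drive 1 (remaining 14 GB)
17 GB → drive 2 (remaining 15 GB)
17 GB → drive 3 (remaining 15 GB)
20 GB → drive 4 (remaining 12 GB)
19 GB → drive 5 (remaining 13 GB)
19 GB → drive 6 (remaining 13 GB)
17 GB → drive 7 (remaining 15 GB)
17 GB → drive 8 (remaining 15 GB)
8 drives × 32 GB = 256 GB; used 144 GB; unused 112 GB.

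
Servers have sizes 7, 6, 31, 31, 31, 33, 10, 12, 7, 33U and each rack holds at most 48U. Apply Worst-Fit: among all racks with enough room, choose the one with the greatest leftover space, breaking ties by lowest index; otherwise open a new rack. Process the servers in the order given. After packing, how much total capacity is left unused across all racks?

Put 7U in rack 1; 41U remain.
Put 6U in rack 1; 35U remain.
Put 31U in rack 1; 4U remain.
Put 31U in rack 2; 17U remain.
Put 31U in rack 3; 17U remain.
Put 33U in rack 4; 15U remain.
Put 10U in rack 2; 7U remain.
Put 12U in rack 3; 5U remain.
Put 7U in rack 4; 8U remain.
Put 33U in rack 5; 15U remain.
5 racks × 48U = 240U; used 201U; unused 39U.

39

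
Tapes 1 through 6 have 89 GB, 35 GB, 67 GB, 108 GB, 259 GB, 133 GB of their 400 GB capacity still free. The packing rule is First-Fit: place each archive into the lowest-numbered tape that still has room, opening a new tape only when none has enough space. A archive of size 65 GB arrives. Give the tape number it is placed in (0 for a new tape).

1

Tapes with room: tape 1 (89 GB), tape 3 (67 GB), tape 4 (108 GB), tape 5 (259 GB), tape 6 (133 GB).
The first with room is tape 1.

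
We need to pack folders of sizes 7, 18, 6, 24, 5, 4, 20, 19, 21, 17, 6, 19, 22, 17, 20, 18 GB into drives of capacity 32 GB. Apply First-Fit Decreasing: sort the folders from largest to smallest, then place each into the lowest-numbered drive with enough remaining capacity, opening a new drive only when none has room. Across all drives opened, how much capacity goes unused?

109

Sorted descending: 24, 22, 21, 20, 20, 19, 19, 18, 18, 17, 17, 7, 6, 6, 5, 4.
24 GB → drive 1 (remaining 8 GB)
22 GB → drive 2 (remaining 10 GB)
21 GB → drive 3 (remaining 11 GB)
20 GB → drive 4 (remaining 12 GB)
20 GB → drive 5 (remaining 12 GB)
19 GB → drive 6 (remaining 13 GB)
19 GB → drive 7 (remaining 13 GB)
18 GB → drive 8 (remaining 14 GB)
18 GB → drive 9 (remaining 14 GB)
17 GB → drive 10 (remaining 15 GB)
17 GB → drive 11 (remaining 15 GB)
7 GB → drive 1 (remaining 1 GB)
6 GB → drive 2 (remaining 4 GB)
6 GB → drive 3 (remaining 5 GB)
5 GB → drive 3 (remaining 0 GB)
4 GB → drive 2 (remaining 0 GB)
11 drives × 32 GB = 352 GB; used 243 GB; unused 109 GB.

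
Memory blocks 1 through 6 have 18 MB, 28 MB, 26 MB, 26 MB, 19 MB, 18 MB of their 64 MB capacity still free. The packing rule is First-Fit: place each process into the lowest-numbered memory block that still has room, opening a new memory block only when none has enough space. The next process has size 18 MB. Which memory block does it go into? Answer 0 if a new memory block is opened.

1

Memory blocks with room: memory block 1 (18 MB), memory block 2 (28 MB), memory block 3 (26 MB), memory block 4 (26 MB), memory block 5 (19 MB), memory block 6 (18 MB).
The first with room is memory block 1.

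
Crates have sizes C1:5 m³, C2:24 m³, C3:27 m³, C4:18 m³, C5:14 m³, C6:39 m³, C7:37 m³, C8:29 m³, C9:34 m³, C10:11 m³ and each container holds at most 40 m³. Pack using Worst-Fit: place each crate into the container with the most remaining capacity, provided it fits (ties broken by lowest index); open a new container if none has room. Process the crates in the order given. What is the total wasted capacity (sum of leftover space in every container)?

Put C1 (5 m³) in container 1; 35 m³ remain.
Put C2 (24 m³) in container 1; 11 m³ remain.
Put C3 (27 m³) in container 2; 13 m³ remain.
Put C4 (18 m³) in container 3; 22 m³ remain.
Put C5 (14 m³) in container 3; 8 m³ remain.
Put C6 (39 m³) in container 4; 1 m³ remain.
Put C7 (37 m³) in container 5; 3 m³ remain.
Put C8 (29 m³) in container 6; 11 m³ remain.
Put C9 (34 m³) in container 7; 6 m³ remain.
Put C10 (11 m³) in container 2; 2 m³ remain.
7 containers × 40 m³ = 280 m³; used 238 m³; unused 42 m³.

42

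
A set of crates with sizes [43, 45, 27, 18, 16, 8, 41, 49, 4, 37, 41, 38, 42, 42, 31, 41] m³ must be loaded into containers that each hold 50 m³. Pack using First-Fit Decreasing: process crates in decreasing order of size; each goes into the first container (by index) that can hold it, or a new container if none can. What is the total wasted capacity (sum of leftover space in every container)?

Sorted descending: 49, 45, 43, 42, 42, 41, 41, 41, 38, 37, 31, 27, 18, 16, 8, 4.
49 m³ → container 1 (remaining 1 m³)
45 m³ → container 2 (remaining 5 m³)
43 m³ → container 3 (remaining 7 m³)
42 m³ → container 4 (remaining 8 m³)
42 m³ → container 5 (remaining 8 m³)
41 m³ → container 6 (remaining 9 m³)
41 m³ → container 7 (remaining 9 m³)
41 m³ → container 8 (remaining 9 m³)
38 m³ → container 9 (remaining 12 m³)
37 m³ → container 10 (remaining 13 m³)
31 m³ → container 11 (remaining 19 m³)
27 m³ → container 12 (remaining 23 m³)
18 m³ → container 11 (remaining 1 m³)
16 m³ → container 12 (remaining 7 m³)
8 m³ → container 4 (remaining 0 m³)
4 m³ → container 2 (remaining 1 m³)
12 containers × 50 m³ = 600 m³; used 523 m³; unused 77 m³.

77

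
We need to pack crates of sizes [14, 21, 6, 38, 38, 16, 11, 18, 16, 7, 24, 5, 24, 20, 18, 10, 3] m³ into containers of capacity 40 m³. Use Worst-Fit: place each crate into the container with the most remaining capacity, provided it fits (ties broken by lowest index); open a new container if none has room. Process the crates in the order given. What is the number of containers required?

8

14 m³ → container 1 (remaining 26 m³)
21 m³ → container 1 (remaining 5 m³)
6 m³ → container 2 (remaining 34 m³)
38 m³ → container 3 (remaining 2 m³)
38 m³ → container 4 (remaining 2 m³)
16 m³ → container 2 (remaining 18 m³)
11 m³ → container 2 (remaining 7 m³)
18 m³ → container 5 (remaining 22 m³)
16 m³ → container 5 (remaining 6 m³)
7 m³ → container 2 (remaining 0 m³)
24 m³ → container 6 (remaining 16 m³)
5 m³ → container 6 (remaining 11 m³)
24 m³ → container 7 (remaining 16 m³)
20 m³ → container 8 (remaining 20 m³)
18 m³ → container 8 (remaining 2 m³)
10 m³ → container 7 (remaining 6 m³)
3 m³ → container 6 (remaining 8 m³)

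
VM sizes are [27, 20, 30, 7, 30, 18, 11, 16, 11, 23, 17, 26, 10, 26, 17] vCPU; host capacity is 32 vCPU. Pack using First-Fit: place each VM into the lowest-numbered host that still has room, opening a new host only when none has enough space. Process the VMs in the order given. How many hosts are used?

host 1: place 27 vCPU, 5 vCPU left
host 2: place 20 vCPU, 12 vCPU left
host 3: place 30 vCPU, 2 vCPU left
host 2: place 7 vCPU, 5 vCPU left
host 4: place 30 vCPU, 2 vCPU left
host 5: place 18 vCPU, 14 vCPU left
host 5: place 11 vCPU, 3 vCPU left
host 6: place 16 vCPU, 16 vCPU left
host 6: place 11 vCPU, 5 vCPU left
host 7: place 23 vCPU, 9 vCPU left
host 8: place 17 vCPU, 15 vCPU left
host 9: place 26 vCPU, 6 vCPU left
host 8: place 10 vCPU, 5 vCPU left
host 10: place 26 vCPU, 6 vCPU left
host 11: place 17 vCPU, 15 vCPU left
Final hosts: [27] [20,7] [30] [30] [18,11] [16,11] [23] [17,10] [26] [26] [17].

11 hosts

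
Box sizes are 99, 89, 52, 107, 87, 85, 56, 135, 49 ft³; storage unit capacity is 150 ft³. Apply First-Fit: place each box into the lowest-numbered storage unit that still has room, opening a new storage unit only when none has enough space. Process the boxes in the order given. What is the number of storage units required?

6 storage units

99 ft³ → storage unit 1 (remaining 51 ft³)
89 ft³ → storage unit 2 (remaining 61 ft³)
52 ft³ → storage unit 2 (remaining 9 ft³)
107 ft³ → storage unit 3 (remaining 43 ft³)
87 ft³ → storage unit 4 (remaining 63 ft³)
85 ft³ → storage unit 5 (remaining 65 ft³)
56 ft³ → storage unit 4 (remaining 7 ft³)
135 ft³ → storage unit 6 (remaining 15 ft³)
49 ft³ → storage unit 1 (remaining 2 ft³)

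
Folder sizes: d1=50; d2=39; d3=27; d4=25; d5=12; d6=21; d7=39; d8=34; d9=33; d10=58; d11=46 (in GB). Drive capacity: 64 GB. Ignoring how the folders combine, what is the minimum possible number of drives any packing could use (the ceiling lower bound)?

Total size = 50 + 39 + 27 + 25 + 12 + 21 + 39 + 34 + 33 + 58 + 46 = 384 GB.
⌈384 / 64⌉ = 6.

6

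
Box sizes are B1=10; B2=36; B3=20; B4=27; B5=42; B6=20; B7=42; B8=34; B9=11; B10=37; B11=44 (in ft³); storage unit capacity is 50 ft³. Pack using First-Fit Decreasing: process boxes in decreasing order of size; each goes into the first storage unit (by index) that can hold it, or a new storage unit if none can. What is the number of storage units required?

Sorted descending: 44, 42, 42, 37, 36, 34, 27, 20, 20, 11, 10.
Put 44 ft³ in storage unit 1; 6 ft³ remain.
Put 42 ft³ in storage unit 2; 8 ft³ remain.
Put 42 ft³ in storage unit 3; 8 ft³ remain.
Put 37 ft³ in storage unit 4; 13 ft³ remain.
Put 36 ft³ in storage unit 5; 14 ft³ remain.
Put 34 ft³ in storage unit 6; 16 ft³ remain.
Put 27 ft³ in storage unit 7; 23 ft³ remain.
Put 20 ft³ in storage unit 7; 3 ft³ remain.
Put 20 ft³ in storage unit 8; 30 ft³ remain.
Put 11 ft³ in storage unit 4; 2 ft³ remain.
Put 10 ft³ in storage unit 5; 4 ft³ remain.
Final storage units: [44] [42] [42] [37,11] [36,10] [34] [27,20] [20].

8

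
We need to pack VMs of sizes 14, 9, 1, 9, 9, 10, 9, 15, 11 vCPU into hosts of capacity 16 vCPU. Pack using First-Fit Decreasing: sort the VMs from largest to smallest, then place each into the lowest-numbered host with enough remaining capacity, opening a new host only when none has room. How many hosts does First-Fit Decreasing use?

8

Sorted descending: 15, 14, 11, 10, 9, 9, 9, 9, 1.
15 vCPU → host 1 (remaining 1 vCPU)
14 vCPU → host 2 (remaining 2 vCPU)
11 vCPU → host 3 (remaining 5 vCPU)
10 vCPU → host 4 (remaining 6 vCPU)
9 vCPU → host 5 (remaining 7 vCPU)
9 vCPU → host 6 (remaining 7 vCPU)
9 vCPU → host 7 (remaining 7 vCPU)
9 vCPU → host 8 (remaining 7 vCPU)
1 vCPU → host 1 (remaining 0 vCPU)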